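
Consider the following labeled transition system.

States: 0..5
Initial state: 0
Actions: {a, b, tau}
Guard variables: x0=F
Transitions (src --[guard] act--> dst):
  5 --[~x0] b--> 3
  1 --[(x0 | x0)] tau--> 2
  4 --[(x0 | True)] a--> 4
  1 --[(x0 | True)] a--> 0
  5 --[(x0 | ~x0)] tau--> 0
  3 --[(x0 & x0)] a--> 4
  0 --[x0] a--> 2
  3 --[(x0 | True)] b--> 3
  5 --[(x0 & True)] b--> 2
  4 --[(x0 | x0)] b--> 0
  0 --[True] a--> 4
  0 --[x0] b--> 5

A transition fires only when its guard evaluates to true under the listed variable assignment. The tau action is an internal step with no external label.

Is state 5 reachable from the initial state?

Answer: UNREACHABLE

Trace:
Guard filter leaves 6 enabled edge(s).
L0 = {0}
L1 = {4}  total {0,4}
Reach set: {0,4}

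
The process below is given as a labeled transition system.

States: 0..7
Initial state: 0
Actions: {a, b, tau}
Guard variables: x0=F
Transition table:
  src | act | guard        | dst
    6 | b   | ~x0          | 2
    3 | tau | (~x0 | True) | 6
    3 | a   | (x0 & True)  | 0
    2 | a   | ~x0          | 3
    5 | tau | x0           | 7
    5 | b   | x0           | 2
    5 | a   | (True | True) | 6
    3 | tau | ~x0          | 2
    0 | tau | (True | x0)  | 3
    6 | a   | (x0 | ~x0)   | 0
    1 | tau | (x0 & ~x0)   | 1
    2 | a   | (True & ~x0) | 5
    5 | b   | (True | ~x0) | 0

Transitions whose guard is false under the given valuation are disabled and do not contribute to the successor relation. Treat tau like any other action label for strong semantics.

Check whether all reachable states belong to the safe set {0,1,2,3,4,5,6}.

Answer: INVARIANT HOLDS

Analysis:
Safe = {0,1,2,3,4,5,6}
R = {0,2,3,5,6}
  0: ok
  2: ok
  3: ok
  5: ok
  6: ok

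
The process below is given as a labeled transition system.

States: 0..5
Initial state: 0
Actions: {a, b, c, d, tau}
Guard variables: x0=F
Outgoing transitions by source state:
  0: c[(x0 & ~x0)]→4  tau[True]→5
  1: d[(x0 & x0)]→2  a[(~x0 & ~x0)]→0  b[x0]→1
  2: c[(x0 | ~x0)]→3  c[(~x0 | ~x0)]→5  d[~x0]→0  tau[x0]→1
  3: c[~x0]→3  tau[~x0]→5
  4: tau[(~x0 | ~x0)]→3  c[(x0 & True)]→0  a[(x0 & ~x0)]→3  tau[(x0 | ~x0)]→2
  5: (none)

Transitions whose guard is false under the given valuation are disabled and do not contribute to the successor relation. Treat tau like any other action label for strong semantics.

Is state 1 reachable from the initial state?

Answer: UNREACHABLE

Analysis:
Guard filter leaves 9 enabled edge(s).
L0 = {0}
L1 = {5}  now seen {0,5}
R = {0,5}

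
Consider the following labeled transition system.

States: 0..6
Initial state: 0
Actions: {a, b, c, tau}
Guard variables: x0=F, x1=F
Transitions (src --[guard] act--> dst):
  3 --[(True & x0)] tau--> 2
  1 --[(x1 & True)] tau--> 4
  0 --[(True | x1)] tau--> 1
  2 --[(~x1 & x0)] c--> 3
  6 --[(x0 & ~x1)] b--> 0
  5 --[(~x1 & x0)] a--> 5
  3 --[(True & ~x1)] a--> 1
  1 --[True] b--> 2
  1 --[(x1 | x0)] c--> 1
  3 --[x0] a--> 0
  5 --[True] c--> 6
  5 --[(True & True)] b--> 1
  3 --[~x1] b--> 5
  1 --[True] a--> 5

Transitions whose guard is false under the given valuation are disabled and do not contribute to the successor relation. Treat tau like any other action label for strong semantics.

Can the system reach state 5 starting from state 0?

Guard filter leaves 7 enabled edge(s).
Layer 0: {0}
Layer 1: {1}  total {0,1}
Layer 2: {2,5}  total {0,1,2,5}
Layer 3: {6}  total {0,1,2,5,6}
Reach set: {0,1,2,5,6}
trace reaching 5: tau·a

Answer: REACHABLE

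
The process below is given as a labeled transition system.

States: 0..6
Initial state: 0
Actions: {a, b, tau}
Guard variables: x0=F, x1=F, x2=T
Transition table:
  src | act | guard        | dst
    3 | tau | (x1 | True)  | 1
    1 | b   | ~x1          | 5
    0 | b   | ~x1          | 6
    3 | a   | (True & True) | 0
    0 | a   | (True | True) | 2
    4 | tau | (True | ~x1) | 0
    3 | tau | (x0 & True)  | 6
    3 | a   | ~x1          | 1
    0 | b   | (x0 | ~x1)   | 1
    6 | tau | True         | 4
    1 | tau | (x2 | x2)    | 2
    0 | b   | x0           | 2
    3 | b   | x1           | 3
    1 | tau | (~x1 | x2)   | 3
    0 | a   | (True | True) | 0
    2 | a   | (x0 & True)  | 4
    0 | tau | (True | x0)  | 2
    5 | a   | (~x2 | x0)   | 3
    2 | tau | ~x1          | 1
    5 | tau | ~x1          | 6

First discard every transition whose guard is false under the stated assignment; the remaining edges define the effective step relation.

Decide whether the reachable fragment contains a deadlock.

Answer: DEADLOCK-FREE

Trace:
R = {0,1,2,3,4,5,6}
  0: a→0  a→2  b→1  b→6  tau→2  [5 out]
  1: b→5  tau→2  tau→3  [3 out]
  2: tau→1  [1 out]
  3: a→0  a→1  tau→1  [3 out]
  4: tau→0  [1 out]
  5: tau→6  [1 out]
  6: tau→4  [1 out]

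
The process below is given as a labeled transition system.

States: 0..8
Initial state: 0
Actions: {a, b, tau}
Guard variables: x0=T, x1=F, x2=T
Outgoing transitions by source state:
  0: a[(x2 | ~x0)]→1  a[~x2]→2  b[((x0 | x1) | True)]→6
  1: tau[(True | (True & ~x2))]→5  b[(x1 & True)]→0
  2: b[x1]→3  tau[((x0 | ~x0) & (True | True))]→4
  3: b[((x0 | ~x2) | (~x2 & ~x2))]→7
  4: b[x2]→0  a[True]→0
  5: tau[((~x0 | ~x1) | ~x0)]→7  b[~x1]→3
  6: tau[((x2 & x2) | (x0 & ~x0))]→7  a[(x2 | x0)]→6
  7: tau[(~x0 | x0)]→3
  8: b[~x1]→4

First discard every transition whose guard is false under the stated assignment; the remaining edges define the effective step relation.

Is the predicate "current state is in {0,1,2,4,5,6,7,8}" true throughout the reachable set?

Answer: INVARIANT VIOLATED at state 3

Working:
Inv-set: {0,1,2,4,5,6,7,8}
R = {0,1,3,5,6,7}
  0: safe
  1: safe
  3: outside
  5: safe
  6: safe
  7: safe
witness against invariant: a·tau·b → 3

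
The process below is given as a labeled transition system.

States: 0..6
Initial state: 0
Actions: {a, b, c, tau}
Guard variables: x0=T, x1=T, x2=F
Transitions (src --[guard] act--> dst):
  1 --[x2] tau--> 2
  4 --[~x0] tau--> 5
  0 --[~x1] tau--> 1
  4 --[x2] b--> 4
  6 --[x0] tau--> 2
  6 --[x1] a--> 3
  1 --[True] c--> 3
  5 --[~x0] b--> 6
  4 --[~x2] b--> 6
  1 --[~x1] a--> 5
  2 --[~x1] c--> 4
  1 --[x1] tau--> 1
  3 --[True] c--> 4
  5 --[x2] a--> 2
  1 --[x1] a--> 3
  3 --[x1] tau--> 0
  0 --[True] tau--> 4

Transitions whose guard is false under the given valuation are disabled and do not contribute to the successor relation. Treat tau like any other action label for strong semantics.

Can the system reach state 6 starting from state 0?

Answer: REACHABLE

Working:
After dropping false guards: 9 live edges.
depth 0: {0}
depth 1: {4}  cumulative {0,4}
depth 2: {6}  cumulative {0,4,6}
depth 3: {2,3}  cumulative {0,2,3,4,6}
Reach set: {0,2,3,4,6}
witness 6: tau·b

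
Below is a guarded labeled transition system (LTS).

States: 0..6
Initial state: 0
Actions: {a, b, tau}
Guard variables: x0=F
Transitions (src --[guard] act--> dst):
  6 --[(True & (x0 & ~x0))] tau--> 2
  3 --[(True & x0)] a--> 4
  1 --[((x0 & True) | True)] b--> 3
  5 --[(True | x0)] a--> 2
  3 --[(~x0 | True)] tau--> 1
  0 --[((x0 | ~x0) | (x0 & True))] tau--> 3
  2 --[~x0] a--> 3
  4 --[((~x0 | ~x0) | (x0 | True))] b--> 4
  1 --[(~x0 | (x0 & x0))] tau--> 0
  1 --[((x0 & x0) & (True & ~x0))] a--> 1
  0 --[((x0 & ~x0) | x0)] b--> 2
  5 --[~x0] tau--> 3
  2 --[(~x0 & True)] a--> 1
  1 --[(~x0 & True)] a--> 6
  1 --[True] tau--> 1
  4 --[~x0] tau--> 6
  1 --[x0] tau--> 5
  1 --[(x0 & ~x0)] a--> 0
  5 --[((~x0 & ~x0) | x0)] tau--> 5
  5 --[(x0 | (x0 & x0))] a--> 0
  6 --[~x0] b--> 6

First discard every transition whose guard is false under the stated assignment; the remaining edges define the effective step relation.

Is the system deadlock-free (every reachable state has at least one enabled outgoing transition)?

Answer: DEADLOCK-FREE

Trace:
R = {0,1,3,6}
  0: tau→3  [1 exit(s)]
  1: a→6  b→3  tau→0  tau→1  [4 exit(s)]
  3: tau→1  [1 exit(s)]
  6: b→6  [1 exit(s)]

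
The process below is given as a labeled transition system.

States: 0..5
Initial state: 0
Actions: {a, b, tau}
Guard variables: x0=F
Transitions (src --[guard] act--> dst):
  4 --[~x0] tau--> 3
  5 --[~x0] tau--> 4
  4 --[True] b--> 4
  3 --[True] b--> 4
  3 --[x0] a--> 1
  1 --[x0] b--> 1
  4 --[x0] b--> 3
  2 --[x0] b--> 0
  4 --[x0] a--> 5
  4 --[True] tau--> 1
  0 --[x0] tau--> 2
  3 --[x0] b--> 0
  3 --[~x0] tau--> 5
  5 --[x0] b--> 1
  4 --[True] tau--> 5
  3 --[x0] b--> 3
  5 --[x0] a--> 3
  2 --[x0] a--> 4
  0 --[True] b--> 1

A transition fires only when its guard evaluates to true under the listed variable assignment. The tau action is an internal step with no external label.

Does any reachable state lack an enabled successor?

Reach set: {0,1}
  0: b→1  [1 exit(s)]
  1: ∅  [STUCK]
Path to 1: b

Answer: DEADLOCK at state 1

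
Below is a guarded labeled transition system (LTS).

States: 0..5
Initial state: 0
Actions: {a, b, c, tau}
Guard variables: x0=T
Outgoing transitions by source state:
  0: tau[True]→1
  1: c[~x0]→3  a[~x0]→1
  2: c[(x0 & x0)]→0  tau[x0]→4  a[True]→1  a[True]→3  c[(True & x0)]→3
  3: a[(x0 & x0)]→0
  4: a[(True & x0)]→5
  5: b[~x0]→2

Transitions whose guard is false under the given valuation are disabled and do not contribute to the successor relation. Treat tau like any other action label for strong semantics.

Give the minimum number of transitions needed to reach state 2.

Answer: UNREACHABLE

Trace:
Breadth-first toward 2:
  Layer 0: {0}
  Layer 1: {1}
2 never appears.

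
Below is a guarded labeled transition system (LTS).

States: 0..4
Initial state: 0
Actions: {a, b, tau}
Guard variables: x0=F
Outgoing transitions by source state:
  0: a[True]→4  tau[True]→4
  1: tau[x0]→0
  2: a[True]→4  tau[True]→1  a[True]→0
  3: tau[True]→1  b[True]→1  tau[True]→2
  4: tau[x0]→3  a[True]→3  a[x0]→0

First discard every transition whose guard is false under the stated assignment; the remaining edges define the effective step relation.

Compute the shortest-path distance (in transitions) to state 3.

Answer: 2

Working:
BFS to 3:
  L0 = {0}
  L1 = {4}
  L2 = {3}
3 enters at depth 2; path a·a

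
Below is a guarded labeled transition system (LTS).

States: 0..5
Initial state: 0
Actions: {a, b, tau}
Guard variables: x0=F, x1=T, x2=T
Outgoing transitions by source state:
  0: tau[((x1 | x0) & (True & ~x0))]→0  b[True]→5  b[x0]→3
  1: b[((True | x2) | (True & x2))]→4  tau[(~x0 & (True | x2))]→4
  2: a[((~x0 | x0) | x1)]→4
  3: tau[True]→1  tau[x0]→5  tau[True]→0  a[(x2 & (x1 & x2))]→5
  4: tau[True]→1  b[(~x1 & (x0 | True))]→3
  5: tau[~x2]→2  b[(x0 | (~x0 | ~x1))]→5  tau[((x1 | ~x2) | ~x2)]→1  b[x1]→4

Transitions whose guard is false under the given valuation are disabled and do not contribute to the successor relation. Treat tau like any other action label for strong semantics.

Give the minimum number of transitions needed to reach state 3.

Breadth-first toward 3:
  Layer 0: {0}
  Layer 1: {5}
  Layer 2: {1,4}
3 never appears.

Answer: UNREACHABLE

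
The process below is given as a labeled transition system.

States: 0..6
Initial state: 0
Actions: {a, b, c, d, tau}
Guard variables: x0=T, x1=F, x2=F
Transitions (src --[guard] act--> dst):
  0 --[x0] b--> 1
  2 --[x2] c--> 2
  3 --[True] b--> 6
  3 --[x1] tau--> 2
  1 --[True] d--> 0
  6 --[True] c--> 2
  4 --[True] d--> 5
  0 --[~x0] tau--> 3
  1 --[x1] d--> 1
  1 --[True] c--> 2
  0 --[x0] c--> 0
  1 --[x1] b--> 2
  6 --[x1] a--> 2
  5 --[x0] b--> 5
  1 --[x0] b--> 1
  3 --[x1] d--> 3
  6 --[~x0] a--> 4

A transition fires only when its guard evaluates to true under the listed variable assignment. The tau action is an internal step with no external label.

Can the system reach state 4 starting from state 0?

Answer: UNREACHABLE

Trace:
After dropping false guards: 9 live edges.
depth 0: {0}
depth 1: {1}  cumulative {0,1}
depth 2: {2}  cumulative {0,1,2}
R = {0,1,2}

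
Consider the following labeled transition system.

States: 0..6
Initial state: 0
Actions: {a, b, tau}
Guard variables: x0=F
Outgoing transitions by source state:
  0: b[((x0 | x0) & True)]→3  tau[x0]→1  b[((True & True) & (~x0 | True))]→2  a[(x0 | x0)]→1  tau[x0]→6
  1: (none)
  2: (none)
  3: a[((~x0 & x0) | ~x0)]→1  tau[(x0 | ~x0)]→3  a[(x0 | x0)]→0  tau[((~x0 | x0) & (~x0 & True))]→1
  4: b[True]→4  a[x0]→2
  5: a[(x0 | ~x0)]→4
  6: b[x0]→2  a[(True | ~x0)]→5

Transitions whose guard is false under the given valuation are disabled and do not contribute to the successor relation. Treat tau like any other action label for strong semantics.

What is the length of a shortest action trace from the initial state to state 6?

Layered search for 6:
  L0 = {0}
  L1 = {2}
6 never appears.

Answer: UNREACHABLE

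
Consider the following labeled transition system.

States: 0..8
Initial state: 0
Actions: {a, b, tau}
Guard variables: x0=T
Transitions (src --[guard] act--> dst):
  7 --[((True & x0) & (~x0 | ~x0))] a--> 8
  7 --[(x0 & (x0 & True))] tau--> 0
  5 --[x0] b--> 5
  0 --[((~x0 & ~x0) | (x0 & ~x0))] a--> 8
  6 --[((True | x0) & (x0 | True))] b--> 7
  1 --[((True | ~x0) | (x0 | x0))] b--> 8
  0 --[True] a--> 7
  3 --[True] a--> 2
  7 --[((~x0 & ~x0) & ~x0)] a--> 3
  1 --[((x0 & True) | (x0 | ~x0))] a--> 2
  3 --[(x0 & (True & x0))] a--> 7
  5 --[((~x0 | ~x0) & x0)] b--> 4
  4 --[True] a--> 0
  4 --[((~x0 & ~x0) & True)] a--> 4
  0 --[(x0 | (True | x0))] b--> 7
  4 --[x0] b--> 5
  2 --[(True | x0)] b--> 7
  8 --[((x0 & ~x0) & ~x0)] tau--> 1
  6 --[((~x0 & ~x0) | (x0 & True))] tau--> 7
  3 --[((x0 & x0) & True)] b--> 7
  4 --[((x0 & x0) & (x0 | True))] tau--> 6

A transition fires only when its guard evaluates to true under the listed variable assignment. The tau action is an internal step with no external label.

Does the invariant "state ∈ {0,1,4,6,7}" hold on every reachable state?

Answer: INVARIANT HOLDS

Working:
Allowed set {0,1,4,6,7}
Reach set: {0,7}
  0: ✓
  7: ✓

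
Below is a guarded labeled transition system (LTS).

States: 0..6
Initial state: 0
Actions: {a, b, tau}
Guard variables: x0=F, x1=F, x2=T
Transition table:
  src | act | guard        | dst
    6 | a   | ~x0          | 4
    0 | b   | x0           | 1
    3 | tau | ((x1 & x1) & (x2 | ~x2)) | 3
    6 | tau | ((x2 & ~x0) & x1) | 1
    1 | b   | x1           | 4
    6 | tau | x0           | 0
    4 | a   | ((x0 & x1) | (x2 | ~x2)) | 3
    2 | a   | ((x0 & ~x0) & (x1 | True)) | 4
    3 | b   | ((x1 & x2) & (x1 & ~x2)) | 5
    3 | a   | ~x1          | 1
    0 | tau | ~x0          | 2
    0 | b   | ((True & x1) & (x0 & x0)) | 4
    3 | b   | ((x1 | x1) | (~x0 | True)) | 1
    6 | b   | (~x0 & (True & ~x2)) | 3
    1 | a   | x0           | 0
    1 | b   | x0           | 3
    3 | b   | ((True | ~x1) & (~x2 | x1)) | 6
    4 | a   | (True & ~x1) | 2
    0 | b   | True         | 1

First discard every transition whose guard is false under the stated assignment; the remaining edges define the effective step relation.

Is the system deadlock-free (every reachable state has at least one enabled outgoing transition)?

Reachable = {0,1,2}
  0: b→1  tau→2  [2 exit(s)]
  1: ∅  [STUCK]
  2: ∅  [STUCK]
witness 1: b

Answer: DEADLOCK at state 1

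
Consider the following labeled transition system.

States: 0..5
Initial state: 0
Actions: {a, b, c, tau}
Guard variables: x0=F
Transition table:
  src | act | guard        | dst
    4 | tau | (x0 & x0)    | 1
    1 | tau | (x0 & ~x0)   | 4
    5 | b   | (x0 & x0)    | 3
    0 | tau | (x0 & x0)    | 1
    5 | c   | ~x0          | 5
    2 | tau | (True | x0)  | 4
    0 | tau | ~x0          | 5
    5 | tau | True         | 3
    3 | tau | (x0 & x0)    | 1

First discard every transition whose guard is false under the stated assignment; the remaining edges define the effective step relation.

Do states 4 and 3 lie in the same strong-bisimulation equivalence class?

Answer: BISIMILAR

Working:
Compute ~ classes (split until stable):
  round 0: {{0,1,2,3,4,5}}
  round 1: {{0,2},{1,3,4},{5}}
  round 2: {{0},{1,3,4},{2},{5}}
stable after 3 split(s): 4 block(s)
[4]={1,3,4}  [3]={1,3,4}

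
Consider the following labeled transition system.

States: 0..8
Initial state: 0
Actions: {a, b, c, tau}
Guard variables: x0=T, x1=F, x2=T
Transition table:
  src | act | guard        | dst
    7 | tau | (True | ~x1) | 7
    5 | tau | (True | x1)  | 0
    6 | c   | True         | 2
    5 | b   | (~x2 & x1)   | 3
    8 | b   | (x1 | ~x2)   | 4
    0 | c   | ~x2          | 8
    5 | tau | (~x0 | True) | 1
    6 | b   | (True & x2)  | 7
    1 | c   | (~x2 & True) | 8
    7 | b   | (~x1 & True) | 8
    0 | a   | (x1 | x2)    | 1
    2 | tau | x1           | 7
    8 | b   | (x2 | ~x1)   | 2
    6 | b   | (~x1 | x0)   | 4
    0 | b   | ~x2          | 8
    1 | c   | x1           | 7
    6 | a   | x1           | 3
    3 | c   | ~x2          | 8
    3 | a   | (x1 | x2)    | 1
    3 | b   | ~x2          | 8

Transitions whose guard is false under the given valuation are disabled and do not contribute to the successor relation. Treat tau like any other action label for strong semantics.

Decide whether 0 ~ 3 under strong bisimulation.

Answer: BISIMILAR

Working:
Compute ~ classes (split until stable):
  π0 = {{0,1,2,3,4,5,6,7,8}}
  π1 = {{0,3},{1,2,4},{5},{6},{7},{8}}
stable after 2 split(s): 6 block(s)
class of 0: {0,3}; class of 3: {0,3}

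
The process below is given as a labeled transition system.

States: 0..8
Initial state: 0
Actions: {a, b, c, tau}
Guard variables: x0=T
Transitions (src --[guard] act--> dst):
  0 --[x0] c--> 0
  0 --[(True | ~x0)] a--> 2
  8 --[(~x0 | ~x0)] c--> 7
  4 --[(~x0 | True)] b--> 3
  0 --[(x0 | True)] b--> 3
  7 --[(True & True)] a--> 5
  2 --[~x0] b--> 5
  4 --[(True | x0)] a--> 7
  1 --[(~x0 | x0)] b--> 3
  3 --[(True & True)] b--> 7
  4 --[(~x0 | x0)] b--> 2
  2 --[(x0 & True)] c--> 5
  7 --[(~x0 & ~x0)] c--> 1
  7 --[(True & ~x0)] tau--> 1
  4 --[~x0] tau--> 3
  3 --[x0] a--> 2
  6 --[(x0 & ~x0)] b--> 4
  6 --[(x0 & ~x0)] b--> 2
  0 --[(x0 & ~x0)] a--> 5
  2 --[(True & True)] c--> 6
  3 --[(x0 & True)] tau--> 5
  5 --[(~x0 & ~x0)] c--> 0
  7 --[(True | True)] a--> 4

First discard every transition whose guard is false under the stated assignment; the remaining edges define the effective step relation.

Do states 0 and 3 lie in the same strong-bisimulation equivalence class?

Refine partition for ~:
  π0 = {{0,1,2,3,4,5,6,7,8}}
  π1 = {{0},{1},{2},{3},{4},{5,6,8},{7}}
stable after 2 split(s): 7 block(s)
class of 0: {0}; class of 3: {3}

Answer: NOT BISIMILAR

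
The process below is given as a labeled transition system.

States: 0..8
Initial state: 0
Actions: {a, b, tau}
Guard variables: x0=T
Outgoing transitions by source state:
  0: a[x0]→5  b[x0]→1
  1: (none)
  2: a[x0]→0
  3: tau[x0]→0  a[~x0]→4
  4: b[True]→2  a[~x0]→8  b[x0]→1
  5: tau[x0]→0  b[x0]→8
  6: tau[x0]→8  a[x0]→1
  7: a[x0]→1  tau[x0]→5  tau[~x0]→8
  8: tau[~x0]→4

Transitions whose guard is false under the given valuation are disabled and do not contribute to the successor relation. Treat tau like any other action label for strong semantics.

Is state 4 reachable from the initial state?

Guard filter leaves 12 enabled edge(s).
L0 = {0}
L1 = {1,5}  now seen {0,1,5}
L2 = {8}  now seen {0,1,5,8}
R = {0,1,5,8}

Answer: UNREACHABLE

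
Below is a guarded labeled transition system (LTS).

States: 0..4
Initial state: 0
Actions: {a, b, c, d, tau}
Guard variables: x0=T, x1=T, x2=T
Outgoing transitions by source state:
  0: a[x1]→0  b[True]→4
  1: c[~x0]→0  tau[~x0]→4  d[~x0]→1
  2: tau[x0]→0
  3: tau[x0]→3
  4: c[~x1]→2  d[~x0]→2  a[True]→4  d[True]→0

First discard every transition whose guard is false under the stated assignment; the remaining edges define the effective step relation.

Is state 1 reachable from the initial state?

After dropping false guards: 6 live edges.
L0 = {0}
L1 = {4}  total {0,4}
Reach set: {0,4}

Answer: UNREACHABLE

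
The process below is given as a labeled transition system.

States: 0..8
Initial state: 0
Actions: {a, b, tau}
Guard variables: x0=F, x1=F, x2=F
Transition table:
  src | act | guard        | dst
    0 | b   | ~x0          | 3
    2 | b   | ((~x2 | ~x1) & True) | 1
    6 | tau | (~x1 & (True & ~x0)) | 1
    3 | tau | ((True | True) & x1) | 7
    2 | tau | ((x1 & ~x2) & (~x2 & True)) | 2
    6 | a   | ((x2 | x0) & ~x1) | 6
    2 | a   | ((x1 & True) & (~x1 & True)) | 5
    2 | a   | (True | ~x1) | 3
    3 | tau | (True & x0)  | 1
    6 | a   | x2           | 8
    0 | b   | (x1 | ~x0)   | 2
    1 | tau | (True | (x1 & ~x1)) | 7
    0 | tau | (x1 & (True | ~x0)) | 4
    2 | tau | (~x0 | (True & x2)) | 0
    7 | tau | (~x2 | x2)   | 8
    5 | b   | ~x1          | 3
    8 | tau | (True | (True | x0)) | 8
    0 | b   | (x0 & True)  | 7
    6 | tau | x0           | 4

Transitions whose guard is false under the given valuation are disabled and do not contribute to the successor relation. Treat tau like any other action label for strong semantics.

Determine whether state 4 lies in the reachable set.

After dropping false guards: 10 live edges.
L0 = {0}
L1 = {2,3}  total {0,2,3}
L2 = {1}  total {0,1,2,3}
L3 = {7}  total {0,1,2,3,7}
L4 = {8}  total {0,1,2,3,7,8}
Reach set: {0,1,2,3,7,8}

Answer: UNREACHABLE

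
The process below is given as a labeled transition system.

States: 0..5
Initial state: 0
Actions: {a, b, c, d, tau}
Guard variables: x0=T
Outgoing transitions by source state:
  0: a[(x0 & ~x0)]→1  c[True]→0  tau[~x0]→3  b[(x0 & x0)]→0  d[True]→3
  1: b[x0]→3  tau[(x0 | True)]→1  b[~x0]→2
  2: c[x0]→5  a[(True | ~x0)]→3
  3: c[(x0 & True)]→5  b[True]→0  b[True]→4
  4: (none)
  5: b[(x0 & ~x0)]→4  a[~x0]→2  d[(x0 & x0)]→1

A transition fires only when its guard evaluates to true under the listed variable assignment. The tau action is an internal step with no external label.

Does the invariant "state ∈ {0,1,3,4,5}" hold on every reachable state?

Answer: INVARIANT HOLDS

Analysis:
Safe = {0,1,3,4,5}
Reachable = {0,1,3,4,5}
  0: safe
  1: safe
  3: safe
  4: safe
  5: safe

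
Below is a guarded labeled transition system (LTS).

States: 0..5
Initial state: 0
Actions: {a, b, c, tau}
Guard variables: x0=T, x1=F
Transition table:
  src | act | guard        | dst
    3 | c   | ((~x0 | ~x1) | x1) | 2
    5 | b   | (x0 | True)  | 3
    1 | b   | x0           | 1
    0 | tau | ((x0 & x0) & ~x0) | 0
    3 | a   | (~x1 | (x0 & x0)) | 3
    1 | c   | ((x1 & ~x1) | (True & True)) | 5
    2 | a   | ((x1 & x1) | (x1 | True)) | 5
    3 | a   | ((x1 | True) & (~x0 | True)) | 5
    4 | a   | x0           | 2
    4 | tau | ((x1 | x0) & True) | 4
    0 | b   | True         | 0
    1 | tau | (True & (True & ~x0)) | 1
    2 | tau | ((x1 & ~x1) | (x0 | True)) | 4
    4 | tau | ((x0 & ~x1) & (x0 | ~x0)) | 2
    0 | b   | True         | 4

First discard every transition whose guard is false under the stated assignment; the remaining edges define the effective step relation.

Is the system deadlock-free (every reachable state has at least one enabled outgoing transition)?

Answer: DEADLOCK-FREE

Working:
Reach set: {0,2,3,4,5}
  0: b→0  b→4  [2 exit(s)]
  2: a→5  tau→4  [2 exit(s)]
  3: a→3  a→5  c→2  [3 exit(s)]
  4: a→2  tau→2  tau→4  [3 exit(s)]
  5: b→3  [1 exit(s)]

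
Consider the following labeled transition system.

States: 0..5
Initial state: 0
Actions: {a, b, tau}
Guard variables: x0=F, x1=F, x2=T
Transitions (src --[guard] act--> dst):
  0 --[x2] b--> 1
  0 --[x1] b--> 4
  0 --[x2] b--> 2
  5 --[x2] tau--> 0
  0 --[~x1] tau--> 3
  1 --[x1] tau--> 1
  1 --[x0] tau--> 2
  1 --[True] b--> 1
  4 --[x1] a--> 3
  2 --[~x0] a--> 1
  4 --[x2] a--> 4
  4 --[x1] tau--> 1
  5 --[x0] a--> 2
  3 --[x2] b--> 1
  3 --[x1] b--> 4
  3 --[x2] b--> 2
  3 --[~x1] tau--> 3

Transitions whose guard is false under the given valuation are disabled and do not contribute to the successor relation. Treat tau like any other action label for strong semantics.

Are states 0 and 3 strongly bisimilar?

Answer: BISIMILAR

Working:
Bisimulation quotient by refinement:
  π0 = {{0,1,2,3,4,5}}
  π1 = {{0,3},{1},{2,4},{5}}
  π2 = {{0,3},{1},{2},{4},{5}}
5 equivalence class(es) (converged in 3)
[0]={0,3}  [3]={0,3}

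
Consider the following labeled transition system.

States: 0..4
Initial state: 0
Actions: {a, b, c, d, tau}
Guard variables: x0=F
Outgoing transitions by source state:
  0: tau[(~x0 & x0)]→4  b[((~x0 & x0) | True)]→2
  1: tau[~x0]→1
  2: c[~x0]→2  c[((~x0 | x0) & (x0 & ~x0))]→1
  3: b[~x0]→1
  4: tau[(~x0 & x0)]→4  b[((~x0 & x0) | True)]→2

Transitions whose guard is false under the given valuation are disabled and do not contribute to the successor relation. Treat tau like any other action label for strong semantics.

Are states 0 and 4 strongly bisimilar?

Compute ~ classes (split until stable):
  π0 = {{0,1,2,3,4}}
  π1 = {{0,3,4},{1},{2}}
  π2 = {{0,4},{1},{2},{3}}
Fixed point at round 3; 4 class(es).
0∈{0,4}, 4∈{0,4}

Answer: BISIMILAR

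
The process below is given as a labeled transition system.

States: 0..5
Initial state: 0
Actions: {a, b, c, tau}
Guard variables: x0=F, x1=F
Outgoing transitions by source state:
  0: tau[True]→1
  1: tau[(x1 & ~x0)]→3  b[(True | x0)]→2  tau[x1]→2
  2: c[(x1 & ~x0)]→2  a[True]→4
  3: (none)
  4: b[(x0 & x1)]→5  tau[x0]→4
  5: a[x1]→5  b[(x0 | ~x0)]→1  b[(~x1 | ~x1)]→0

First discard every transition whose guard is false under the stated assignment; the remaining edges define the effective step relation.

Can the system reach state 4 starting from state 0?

Answer: REACHABLE

Trace:
After dropping false guards: 5 live edges.
L0 = {0}
L1 = {1}  total {0,1}
L2 = {2}  total {0,1,2}
L3 = {4}  total {0,1,2,4}
R = {0,1,2,4}
Path to 4: tau·b·a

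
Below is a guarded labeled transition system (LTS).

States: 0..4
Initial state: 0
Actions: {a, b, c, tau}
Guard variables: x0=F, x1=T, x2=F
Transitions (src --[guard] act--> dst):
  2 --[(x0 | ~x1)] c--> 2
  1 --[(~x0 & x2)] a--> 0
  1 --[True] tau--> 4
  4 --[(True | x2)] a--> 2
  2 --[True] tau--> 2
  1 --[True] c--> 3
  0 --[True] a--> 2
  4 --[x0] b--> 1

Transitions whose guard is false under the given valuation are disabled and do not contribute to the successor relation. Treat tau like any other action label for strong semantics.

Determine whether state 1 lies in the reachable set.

Answer: UNREACHABLE

Working:
After dropping false guards: 5 live edges.
depth 0: {0}
depth 1: {2}  now seen {0,2}
Reach set: {0,2}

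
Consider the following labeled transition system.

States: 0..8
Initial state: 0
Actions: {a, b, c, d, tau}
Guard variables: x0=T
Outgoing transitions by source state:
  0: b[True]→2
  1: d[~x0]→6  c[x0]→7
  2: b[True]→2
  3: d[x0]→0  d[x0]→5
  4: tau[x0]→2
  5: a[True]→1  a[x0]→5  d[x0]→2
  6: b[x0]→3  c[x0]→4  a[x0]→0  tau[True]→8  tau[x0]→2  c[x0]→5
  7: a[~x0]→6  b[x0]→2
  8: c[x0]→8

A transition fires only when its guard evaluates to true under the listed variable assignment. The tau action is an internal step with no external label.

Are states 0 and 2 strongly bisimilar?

Refine partition for ~:
  round 0: {{0,1,2,3,4,5,6,7,8}}
  round 1: {{0,2,7},{1,8},{3},{4},{5},{6}}
  round 2: {{0,2,7},{1},{3},{4},{5},{6},{8}}
7 equivalence class(es) (converged in 3)
0∈{0,2,7}, 2∈{0,2,7}

Answer: BISIMILAR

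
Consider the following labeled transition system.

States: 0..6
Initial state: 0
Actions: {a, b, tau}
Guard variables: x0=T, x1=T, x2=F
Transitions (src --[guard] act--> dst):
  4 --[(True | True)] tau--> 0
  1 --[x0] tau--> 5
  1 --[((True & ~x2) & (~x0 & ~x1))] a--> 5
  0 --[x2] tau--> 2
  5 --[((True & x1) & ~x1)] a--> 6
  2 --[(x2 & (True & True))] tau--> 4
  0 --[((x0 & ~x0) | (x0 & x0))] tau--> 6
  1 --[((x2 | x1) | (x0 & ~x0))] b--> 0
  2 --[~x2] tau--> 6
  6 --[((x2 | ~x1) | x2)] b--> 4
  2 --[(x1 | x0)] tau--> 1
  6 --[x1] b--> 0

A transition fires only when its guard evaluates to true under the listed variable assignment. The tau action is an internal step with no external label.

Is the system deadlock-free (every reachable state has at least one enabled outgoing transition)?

Reachable = {0,6}
  0: tau→6  [1 exit(s)]
  6: b→0  [1 exit(s)]

Answer: DEADLOCK-FREE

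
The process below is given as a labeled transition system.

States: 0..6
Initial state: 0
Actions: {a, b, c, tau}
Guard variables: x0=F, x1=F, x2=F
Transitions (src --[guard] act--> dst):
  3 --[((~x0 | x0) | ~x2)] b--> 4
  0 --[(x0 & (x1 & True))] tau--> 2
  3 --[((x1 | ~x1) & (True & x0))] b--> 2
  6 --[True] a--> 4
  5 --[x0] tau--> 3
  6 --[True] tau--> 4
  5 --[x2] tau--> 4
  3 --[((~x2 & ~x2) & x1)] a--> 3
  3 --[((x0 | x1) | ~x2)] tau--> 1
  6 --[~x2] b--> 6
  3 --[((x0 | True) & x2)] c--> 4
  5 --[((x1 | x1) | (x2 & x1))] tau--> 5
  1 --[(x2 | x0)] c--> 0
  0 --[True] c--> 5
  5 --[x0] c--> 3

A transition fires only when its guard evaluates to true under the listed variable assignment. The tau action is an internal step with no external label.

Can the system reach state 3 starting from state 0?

Answer: UNREACHABLE

Trace:
6 transition(s) survive guard evaluation.
depth 0: {0}
depth 1: {5}  total {0,5}
Reachable = {0,5}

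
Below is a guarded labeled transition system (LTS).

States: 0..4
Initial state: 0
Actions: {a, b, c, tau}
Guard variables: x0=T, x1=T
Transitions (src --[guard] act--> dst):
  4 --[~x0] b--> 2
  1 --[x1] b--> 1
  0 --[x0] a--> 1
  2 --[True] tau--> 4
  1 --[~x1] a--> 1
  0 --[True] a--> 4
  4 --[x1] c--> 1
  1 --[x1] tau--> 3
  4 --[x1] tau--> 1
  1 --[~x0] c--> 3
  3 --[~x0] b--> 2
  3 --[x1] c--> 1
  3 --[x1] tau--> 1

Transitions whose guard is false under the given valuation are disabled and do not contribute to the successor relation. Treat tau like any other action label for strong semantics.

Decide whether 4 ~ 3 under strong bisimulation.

Bisimulation quotient by refinement:
  round 0: {{0,1,2,3,4}}
  round 1: {{0},{1},{2},{3,4}}
4 equivalence class(es) (converged in 2)
[4]={3,4}  [3]={3,4}

Answer: BISIMILAR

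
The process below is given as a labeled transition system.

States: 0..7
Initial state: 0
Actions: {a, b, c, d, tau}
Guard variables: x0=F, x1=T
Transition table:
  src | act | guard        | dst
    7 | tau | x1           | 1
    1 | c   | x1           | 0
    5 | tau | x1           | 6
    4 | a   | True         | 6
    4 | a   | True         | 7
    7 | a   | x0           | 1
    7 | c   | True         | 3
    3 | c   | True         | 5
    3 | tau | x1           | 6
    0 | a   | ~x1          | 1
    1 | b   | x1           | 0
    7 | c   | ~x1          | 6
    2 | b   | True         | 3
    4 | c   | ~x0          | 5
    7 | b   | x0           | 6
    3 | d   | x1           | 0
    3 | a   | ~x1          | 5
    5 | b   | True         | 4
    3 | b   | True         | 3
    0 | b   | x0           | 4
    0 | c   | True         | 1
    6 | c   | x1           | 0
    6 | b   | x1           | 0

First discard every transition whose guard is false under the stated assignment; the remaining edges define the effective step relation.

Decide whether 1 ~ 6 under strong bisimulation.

Bisimulation quotient by refinement:
  P[0] = {{0,1,2,3,4,5,6,7}}
  P[1] = {{0},{1,6},{2},{3},{4},{5},{7}}
stable after 2 split(s): 7 block(s)
[1]={1,6}  [6]={1,6}

Answer: BISIMILAR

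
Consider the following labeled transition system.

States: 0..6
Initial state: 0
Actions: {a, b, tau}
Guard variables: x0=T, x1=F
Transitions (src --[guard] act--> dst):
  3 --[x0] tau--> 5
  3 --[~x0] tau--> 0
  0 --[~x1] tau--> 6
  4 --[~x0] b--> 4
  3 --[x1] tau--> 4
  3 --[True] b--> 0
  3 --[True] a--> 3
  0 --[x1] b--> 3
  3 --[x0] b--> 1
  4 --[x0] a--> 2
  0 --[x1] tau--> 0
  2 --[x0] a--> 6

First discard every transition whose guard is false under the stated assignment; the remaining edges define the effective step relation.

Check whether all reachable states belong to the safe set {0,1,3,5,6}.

Safe = {0,1,3,5,6}
Reachable = {0,6}
  0: ✓
  6: ✓

Answer: INVARIANT HOLDS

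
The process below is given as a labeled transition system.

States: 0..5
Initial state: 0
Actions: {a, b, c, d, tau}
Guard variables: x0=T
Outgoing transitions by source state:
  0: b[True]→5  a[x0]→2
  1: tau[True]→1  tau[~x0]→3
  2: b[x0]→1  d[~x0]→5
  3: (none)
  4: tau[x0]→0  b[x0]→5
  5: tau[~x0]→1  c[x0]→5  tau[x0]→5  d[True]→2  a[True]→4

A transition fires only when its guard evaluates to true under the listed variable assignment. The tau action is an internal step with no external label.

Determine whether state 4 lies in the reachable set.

Answer: REACHABLE

Working:
10 transition(s) survive guard evaluation.
depth 0: {0}
depth 1: {2,5}  now seen {0,2,5}
depth 2: {1,4}  now seen {0,1,2,4,5}
Reachable = {0,1,2,4,5}
witness 4: b·a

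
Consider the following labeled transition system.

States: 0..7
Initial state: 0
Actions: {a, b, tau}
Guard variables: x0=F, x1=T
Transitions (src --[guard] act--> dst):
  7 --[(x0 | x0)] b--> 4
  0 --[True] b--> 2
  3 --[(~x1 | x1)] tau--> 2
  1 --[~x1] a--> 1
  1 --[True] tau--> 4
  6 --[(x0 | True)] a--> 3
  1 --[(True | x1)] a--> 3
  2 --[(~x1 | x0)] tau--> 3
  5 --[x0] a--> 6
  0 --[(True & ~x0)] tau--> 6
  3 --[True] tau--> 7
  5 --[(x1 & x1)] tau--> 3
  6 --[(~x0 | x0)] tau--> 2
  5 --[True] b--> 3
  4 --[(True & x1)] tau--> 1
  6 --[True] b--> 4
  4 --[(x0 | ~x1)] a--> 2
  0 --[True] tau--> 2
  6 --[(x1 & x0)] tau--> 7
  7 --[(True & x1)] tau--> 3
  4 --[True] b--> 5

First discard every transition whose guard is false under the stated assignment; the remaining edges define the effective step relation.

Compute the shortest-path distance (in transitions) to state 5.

Breadth-first toward 5:
  depth 0: {0}
  depth 1: {2,6}
  depth 2: {3,4}
  depth 3: {1,5,7}
first hit 5 at d=3 via tau·b·b

Answer: 3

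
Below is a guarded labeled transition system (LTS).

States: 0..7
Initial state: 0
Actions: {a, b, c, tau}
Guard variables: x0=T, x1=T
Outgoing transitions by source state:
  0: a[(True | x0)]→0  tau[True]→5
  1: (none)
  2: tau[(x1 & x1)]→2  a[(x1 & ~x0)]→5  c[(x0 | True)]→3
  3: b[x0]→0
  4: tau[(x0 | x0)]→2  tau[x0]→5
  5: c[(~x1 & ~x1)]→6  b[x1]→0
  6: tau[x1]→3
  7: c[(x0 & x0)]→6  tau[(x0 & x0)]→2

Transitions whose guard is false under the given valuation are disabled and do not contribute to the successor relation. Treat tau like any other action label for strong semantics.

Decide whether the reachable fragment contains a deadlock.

R = {0,5}
  0: a→0  tau→5  [deg 2]
  5: b→0  [deg 1]

Answer: DEADLOCK-FREE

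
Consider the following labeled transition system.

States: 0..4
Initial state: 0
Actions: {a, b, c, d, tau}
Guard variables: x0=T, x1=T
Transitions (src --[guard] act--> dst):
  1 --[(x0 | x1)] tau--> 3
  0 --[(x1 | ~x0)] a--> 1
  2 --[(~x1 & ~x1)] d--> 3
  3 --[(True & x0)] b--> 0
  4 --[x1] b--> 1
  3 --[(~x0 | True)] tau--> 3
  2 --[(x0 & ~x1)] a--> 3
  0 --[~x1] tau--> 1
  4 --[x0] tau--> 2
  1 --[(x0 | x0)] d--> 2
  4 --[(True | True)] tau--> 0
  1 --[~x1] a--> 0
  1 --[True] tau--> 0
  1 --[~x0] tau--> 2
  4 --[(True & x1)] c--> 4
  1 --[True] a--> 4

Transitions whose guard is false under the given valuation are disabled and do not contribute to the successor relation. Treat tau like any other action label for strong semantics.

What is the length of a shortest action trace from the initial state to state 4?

Layered search for 4:
  depth 0: {0}
  depth 1: {1}
  depth 2: {2,3,4}
depth(4)=2, e.g. a·a

Answer: 2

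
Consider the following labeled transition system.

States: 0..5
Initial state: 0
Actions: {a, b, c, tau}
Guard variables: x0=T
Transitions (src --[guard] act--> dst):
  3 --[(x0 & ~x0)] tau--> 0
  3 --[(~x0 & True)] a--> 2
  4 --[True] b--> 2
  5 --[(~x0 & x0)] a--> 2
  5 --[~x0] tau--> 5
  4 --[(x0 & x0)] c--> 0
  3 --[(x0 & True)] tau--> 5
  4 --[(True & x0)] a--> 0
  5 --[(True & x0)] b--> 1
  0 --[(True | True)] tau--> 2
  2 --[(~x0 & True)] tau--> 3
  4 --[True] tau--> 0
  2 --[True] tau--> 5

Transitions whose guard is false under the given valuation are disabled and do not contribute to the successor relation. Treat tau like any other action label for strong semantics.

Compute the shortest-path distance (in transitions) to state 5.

Answer: 2

Working:
BFS to 5:
  depth 0: {0}
  depth 1: {2}
  depth 2: {5}
first hit 5 at d=2 via tau·tau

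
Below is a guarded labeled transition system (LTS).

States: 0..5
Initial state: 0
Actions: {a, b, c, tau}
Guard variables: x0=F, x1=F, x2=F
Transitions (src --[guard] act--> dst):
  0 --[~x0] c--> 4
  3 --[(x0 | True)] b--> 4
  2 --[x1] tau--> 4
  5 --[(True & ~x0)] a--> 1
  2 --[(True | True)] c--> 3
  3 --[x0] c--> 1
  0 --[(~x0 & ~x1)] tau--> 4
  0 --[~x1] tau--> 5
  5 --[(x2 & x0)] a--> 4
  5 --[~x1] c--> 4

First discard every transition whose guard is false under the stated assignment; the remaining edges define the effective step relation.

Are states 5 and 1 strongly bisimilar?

Answer: NOT BISIMILAR

Trace:
Refine partition for ~:
  π0 = {{0,1,2,3,4,5}}
  π1 = {{0},{1,4},{2},{3},{5}}
Fixed point at round 2; 5 class(es).
5∈{5}, 1∈{1,4}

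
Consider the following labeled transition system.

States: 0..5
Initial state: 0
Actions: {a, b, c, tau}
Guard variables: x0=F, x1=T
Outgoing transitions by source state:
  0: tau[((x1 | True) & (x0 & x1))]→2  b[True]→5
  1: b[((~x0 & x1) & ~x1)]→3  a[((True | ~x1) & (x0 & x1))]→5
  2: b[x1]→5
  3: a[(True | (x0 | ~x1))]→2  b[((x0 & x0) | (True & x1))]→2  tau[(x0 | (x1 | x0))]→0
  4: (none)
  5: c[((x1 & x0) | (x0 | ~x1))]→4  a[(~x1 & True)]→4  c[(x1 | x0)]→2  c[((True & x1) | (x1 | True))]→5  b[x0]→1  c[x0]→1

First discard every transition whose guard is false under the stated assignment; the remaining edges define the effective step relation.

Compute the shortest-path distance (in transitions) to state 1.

BFS to 1:
  Layer 0: {0}
  Layer 1: {5}
  Layer 2: {2}
1 never appears.

Answer: UNREACHABLE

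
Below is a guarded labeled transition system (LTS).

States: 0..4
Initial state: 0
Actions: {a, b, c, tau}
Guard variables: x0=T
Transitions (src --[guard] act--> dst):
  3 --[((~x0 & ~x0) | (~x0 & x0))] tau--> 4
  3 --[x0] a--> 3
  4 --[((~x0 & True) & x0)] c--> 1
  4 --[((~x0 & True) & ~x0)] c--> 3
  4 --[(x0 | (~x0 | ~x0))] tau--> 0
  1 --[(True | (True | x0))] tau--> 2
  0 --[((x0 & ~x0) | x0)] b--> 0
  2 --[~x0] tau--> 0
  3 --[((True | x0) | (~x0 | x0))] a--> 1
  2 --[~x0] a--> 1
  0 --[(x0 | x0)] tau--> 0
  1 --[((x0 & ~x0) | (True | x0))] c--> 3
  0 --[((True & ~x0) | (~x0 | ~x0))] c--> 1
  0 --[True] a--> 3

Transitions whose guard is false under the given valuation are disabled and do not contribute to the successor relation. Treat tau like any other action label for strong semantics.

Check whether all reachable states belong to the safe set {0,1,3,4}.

Inv-set: {0,1,3,4}
R = {0,1,2,3}
  0: ✓
  1: ✓
  2: ✗ unsafe
  3: ✓
witness against invariant: a·a·tau → 2

Answer: INVARIANT VIOLATED at state 2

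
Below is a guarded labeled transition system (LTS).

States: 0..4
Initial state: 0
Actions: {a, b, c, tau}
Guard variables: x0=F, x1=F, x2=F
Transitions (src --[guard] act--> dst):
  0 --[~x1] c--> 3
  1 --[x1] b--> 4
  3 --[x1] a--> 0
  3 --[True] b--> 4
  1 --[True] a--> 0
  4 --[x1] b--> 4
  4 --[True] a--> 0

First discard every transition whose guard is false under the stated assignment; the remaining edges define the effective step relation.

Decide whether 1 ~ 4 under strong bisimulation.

Refine partition for ~:
  P[0] = {{0,1,2,3,4}}
  P[1] = {{0},{1,4},{2},{3}}
stable after 2 split(s): 4 block(s)
[1]={1,4}  [4]={1,4}

Answer: BISIMILAR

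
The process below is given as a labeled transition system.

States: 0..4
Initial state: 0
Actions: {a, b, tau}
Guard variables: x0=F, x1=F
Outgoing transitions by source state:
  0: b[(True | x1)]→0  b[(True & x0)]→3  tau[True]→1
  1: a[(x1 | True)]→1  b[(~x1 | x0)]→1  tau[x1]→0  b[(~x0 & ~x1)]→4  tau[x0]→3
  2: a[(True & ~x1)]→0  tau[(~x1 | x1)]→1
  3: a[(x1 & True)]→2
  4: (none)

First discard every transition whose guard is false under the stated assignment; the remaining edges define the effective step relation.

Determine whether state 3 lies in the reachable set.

Answer: UNREACHABLE

Trace:
7 transition(s) survive guard evaluation.
depth 0: {0}
depth 1: {1}  now seen {0,1}
depth 2: {4}  now seen {0,1,4}
R = {0,1,4}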